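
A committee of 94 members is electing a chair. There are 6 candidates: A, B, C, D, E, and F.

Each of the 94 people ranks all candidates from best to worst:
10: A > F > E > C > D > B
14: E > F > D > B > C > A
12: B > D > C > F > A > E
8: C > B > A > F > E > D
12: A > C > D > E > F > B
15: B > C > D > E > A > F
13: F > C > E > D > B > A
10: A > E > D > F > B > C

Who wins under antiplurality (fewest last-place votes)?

Last-place votes: A 27, B 22, C 10, D 8, E 12, F 15.

D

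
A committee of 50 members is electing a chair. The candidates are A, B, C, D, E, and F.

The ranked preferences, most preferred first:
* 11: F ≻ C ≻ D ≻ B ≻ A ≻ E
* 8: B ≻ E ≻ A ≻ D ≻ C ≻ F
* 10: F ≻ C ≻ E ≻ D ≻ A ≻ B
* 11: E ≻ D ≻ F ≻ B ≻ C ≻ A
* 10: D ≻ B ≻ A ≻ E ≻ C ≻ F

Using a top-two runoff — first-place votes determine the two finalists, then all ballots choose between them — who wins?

Round 1 first-place votes: A 0, B 8, C 0, D 10, E 11, F 21. F and E advance.
Runoff: F is ranked above E on 21 ballots, E above F on 29.

E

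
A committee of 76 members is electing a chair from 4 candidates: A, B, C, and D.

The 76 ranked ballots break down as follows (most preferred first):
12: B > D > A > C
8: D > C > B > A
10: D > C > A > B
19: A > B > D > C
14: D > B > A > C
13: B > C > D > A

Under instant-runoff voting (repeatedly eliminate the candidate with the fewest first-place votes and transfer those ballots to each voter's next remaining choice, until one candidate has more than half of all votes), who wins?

B

Round 1: A 19, B 25, C 0, D 32. C eliminated.
Round 2: A 19, B 25, D 32. A eliminated.
Round 3: B 44, D 32. B has a majority (≥39).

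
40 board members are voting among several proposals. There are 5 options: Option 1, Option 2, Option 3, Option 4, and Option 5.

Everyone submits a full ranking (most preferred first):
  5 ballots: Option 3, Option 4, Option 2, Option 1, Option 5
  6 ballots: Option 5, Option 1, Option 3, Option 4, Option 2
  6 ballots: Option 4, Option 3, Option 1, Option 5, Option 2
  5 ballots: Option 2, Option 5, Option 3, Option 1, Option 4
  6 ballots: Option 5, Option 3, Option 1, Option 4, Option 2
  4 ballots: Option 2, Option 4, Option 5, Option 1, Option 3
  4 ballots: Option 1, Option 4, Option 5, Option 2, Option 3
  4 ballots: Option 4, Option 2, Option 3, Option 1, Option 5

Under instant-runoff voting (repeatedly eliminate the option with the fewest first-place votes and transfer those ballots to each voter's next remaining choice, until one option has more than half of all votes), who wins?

Round 1: Option 1 4, Option 2 9, Option 3 5, Option 4 10, Option 5 12. Option 1 eliminated.
Round 2: Option 2 9, Option 3 5, Option 4 14, Option 5 12. Option 3 eliminated.
Round 3: Option 2 9, Option 4 19, Option 5 12. Option 2 eliminated.
Round 4: Option 4 23, Option 5 17. Option 4 has a majority (≥21).

Option 4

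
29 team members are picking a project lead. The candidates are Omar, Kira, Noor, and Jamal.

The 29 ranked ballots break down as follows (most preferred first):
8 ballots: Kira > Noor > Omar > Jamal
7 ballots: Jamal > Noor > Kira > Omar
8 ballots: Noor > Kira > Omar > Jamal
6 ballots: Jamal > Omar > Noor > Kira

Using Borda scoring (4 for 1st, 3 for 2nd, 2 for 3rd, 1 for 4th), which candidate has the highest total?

Noor

Omar: 8×2 + 7×1 + 8×2 + 6×3 = 57
Kira: 8×4 + 7×2 + 8×3 + 6×1 = 76
Noor: 8×3 + 7×3 + 8×4 + 6×2 = 89
Jamal: 8×1 + 7×4 + 8×1 + 6×4 = 68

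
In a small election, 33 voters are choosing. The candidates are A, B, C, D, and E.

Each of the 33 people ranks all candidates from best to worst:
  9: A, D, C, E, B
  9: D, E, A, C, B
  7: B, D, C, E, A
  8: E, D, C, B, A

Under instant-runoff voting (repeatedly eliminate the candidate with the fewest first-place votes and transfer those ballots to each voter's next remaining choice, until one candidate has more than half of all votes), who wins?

D

Round 1: A 9, B 7, C 0, D 9, E 8. C eliminated.
Round 2: A 9, B 7, D 9, E 8. B eliminated.
Round 3: A 9, D 16, E 8. E eliminated.
Round 4: A 9, D 24. D has a majority (≥17).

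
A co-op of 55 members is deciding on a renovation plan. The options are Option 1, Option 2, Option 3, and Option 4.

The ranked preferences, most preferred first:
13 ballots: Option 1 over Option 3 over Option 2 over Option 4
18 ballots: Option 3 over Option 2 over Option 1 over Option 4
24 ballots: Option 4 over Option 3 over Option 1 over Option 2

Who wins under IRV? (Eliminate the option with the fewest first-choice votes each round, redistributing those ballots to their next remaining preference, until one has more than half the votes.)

Round 1: Option 1 13, Option 2 0, Option 3 18, Option 4 24. Option 2 eliminated.
Round 2: Option 1 13, Option 3 18, Option 4 24. Option 1 eliminated.
Round 3: Option 3 31, Option 4 24. Option 3 has a majority (≥28).

Option 3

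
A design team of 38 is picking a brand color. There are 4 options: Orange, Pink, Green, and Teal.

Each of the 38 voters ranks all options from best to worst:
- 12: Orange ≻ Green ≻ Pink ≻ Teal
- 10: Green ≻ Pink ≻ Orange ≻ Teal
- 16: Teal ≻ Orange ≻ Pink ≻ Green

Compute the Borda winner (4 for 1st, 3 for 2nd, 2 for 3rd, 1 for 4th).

Orange

Orange: 12×4 + 10×2 + 16×3 = 116
Pink: 12×2 + 10×3 + 16×2 = 86
Green: 12×3 + 10×4 + 16×1 = 92
Teal: 12×1 + 10×1 + 16×4 = 86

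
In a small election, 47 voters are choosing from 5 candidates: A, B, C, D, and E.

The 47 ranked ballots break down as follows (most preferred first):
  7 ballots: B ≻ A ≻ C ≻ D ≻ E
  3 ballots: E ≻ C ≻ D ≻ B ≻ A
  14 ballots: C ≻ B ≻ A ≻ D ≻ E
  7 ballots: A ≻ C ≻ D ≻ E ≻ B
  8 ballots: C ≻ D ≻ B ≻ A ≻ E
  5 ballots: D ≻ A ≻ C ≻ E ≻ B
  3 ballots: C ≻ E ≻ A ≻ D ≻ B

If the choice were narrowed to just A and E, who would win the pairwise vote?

A is ranked above E on 41 ballots; E above A on 6.

A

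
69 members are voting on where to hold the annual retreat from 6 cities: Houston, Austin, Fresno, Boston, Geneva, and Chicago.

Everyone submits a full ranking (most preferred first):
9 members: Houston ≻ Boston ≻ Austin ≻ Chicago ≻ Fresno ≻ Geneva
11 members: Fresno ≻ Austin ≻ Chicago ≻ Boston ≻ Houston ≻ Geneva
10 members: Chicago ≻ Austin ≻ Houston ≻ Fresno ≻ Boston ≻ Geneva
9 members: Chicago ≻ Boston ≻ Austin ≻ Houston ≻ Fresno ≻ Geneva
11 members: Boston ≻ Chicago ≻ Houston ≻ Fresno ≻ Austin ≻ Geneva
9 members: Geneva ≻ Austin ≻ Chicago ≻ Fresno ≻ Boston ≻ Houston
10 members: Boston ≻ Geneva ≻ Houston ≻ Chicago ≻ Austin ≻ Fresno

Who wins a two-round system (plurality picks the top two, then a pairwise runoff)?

Chicago

Round 1 first-place votes: Houston 9, Austin 0, Fresno 11, Boston 21, Geneva 9, Chicago 19. Boston and Chicago advance.
Runoff: Boston is ranked above Chicago on 30 ballots, Chicago above Boston on 39.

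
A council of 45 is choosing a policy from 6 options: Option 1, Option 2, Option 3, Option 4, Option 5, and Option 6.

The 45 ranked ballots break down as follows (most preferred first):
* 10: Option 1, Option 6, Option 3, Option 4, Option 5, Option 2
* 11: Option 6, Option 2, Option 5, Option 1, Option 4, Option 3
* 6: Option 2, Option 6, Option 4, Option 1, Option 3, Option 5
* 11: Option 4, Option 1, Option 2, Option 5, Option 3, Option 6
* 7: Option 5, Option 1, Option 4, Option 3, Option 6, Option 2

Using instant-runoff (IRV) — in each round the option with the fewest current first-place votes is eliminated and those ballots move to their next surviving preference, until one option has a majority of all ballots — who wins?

Option 1

Round 1: Option 1 10, Option 2 6, Option 3 0, Option 4 11, Option 5 7, Option 6 11. Option 3 eliminated.
Round 2: Option 1 10, Option 2 6, Option 4 11, Option 5 7, Option 6 11. Option 2 eliminated.
Round 3: Option 1 10, Option 4 11, Option 5 7, Option 6 17. Option 5 eliminated.
Round 4: Option 1 17, Option 4 11, Option 6 17. Option 4 eliminated.
Round 5: Option 1 28, Option 6 17. Option 1 has a majority (≥23).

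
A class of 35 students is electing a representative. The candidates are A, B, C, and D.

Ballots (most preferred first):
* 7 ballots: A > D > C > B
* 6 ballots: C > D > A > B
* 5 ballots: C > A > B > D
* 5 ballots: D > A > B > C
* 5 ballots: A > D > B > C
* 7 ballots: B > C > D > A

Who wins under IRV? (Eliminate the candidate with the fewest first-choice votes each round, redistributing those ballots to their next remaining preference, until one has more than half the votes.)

C

Round 1: A 12, B 7, C 11, D 5. D eliminated.
Round 2: A 17, B 7, C 11. B eliminated.
Round 3: A 17, C 18. C has a majority (≥18).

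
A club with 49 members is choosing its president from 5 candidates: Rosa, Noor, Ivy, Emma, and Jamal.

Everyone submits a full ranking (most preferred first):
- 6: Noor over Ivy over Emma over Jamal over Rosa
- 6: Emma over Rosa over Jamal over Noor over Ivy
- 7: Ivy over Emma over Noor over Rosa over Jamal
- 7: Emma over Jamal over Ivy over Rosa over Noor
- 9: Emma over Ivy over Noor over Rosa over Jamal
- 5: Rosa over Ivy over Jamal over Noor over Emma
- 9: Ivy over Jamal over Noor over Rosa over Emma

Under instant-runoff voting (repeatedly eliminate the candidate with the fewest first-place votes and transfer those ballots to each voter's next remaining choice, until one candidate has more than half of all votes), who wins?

Ivy

Round 1: Rosa 5, Noor 6, Ivy 16, Emma 22, Jamal 0. Jamal eliminated.
Round 2: Rosa 5, Noor 6, Ivy 16, Emma 22. Rosa eliminated.
Round 3: Noor 6, Ivy 21, Emma 22. Noor eliminated.
Round 4: Ivy 27, Emma 22. Ivy has a majority (≥25).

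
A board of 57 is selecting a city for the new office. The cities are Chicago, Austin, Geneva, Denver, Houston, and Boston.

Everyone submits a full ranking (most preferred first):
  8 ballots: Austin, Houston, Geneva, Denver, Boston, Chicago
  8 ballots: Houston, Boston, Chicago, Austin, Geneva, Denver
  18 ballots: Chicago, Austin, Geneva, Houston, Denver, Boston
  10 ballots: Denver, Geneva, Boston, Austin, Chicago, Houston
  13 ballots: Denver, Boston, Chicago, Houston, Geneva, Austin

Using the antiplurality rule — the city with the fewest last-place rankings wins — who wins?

Geneva

Last-place votes: Chicago 8, Austin 13, Geneva 0, Denver 8, Houston 10, Boston 18.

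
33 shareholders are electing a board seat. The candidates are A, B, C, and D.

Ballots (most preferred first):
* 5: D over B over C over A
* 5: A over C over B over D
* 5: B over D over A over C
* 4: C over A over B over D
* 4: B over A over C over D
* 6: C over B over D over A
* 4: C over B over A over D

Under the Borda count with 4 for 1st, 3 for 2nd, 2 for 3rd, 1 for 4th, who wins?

A: 5×1 + 5×4 + 5×2 + 4×3 + 4×3 + 6×1 + 4×2 = 73
B: 5×3 + 5×2 + 5×4 + 4×2 + 4×4 + 6×3 + 4×3 = 99
C: 5×2 + 5×3 + 5×1 + 4×4 + 4×2 + 6×4 + 4×4 = 94
D: 5×4 + 5×1 + 5×3 + 4×1 + 4×1 + 6×2 + 4×1 = 64

B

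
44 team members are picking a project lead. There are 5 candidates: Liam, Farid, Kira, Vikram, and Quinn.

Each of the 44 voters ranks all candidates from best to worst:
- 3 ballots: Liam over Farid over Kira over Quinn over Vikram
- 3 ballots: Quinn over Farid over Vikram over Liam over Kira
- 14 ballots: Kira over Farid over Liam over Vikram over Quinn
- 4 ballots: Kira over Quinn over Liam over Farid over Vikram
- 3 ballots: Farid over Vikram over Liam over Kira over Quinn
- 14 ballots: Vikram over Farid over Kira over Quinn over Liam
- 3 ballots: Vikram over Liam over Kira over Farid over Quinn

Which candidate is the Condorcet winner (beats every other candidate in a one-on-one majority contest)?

Farid

Farid vs Liam: 34–10
Farid vs Kira: 23–21
Farid vs Vikram: 27–17
Farid vs Quinn: 37–7
Farid beats every other candidate.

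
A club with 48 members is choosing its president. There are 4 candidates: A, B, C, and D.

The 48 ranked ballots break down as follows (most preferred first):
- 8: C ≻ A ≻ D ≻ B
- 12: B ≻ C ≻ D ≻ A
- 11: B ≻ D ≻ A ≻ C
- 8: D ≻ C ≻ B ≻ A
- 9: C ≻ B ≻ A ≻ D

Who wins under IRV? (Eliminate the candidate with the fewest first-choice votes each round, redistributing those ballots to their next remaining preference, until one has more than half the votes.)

Round 1: A 0, B 23, C 17, D 8. A eliminated.
Round 2: B 23, C 17, D 8. D eliminated.
Round 3: B 23, C 25. C has a majority (≥25).

C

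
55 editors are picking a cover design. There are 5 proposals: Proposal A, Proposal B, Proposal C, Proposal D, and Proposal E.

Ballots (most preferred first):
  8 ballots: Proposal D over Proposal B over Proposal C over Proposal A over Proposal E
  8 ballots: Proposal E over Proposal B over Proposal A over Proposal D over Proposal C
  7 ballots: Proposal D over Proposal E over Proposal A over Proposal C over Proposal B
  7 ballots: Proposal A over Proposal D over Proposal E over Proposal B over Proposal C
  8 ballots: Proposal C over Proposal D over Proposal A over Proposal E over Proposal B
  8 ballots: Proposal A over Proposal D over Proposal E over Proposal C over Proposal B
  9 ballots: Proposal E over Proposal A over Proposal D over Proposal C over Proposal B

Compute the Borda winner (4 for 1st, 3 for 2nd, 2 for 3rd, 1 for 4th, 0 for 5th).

Proposal D

Proposal A: 8×1 + 8×2 + 7×2 + 7×4 + 8×2 + 8×4 + 9×3 = 141
Proposal B: 8×3 + 8×3 + 7×0 + 7×1 + 8×0 + 8×0 + 9×0 = 55
Proposal C: 8×2 + 8×0 + 7×1 + 7×0 + 8×4 + 8×1 + 9×1 = 72
Proposal D: 8×4 + 8×1 + 7×4 + 7×3 + 8×3 + 8×3 + 9×2 = 155
Proposal E: 8×0 + 8×4 + 7×3 + 7×2 + 8×1 + 8×2 + 9×4 = 127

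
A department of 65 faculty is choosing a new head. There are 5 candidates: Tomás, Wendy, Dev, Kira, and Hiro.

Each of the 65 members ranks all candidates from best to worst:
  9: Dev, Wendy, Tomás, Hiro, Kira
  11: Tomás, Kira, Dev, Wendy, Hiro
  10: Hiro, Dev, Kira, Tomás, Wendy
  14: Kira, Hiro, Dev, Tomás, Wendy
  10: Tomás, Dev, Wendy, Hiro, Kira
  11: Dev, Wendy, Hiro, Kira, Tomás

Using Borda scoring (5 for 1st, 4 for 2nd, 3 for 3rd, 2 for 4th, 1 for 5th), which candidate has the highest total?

Dev

Tomás: 9×3 + 11×5 + 10×2 + 14×2 + 10×5 + 11×1 = 191
Wendy: 9×4 + 11×2 + 10×1 + 14×1 + 10×3 + 11×4 = 156
Dev: 9×5 + 11×3 + 10×4 + 14×3 + 10×4 + 11×5 = 255
Kira: 9×1 + 11×4 + 10×3 + 14×5 + 10×1 + 11×2 = 185
Hiro: 9×2 + 11×1 + 10×5 + 14×4 + 10×2 + 11×3 = 188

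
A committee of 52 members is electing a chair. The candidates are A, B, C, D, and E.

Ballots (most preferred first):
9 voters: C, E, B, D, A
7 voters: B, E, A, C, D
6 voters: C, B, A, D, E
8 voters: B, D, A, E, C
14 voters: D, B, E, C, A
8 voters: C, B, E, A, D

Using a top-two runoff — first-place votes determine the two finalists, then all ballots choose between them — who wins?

B

Round 1 first-place votes: A 0, B 15, C 23, D 14, E 0. C and B advance.
Runoff: C is ranked above B on 23 ballots, B above C on 29.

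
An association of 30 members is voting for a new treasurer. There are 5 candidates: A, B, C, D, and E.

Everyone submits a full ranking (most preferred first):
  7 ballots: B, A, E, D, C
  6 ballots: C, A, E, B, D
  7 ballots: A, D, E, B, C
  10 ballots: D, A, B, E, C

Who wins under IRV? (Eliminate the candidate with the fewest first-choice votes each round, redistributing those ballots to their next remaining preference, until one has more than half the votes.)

Round 1: A 7, B 7, C 6, D 10, E 0. E eliminated.
Round 2: A 7, B 7, C 6, D 10. C eliminated.
Round 3: A 13, B 7, D 10. B eliminated.
Round 4: A 20, D 10. A has a majority (≥16).

A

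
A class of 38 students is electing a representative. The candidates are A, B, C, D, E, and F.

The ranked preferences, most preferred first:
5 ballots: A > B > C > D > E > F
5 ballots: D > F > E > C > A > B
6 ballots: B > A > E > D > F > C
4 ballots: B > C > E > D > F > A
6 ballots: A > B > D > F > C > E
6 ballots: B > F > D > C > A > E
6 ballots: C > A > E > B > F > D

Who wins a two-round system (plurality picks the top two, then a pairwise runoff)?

A

Round 1 first-place votes: A 11, B 16, C 6, D 5, E 0, F 0. B and A advance.
Runoff: B is ranked above A on 16 ballots, A above B on 22.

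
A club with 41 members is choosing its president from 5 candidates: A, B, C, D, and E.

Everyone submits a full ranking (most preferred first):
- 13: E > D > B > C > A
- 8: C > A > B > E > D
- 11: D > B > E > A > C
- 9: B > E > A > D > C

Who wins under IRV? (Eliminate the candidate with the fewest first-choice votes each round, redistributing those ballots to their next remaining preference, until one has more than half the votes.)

Round 1: A 0, B 9, C 8, D 11, E 13. A eliminated.
Round 2: B 9, C 8, D 11, E 13. C eliminated.
Round 3: B 17, D 11, E 13. D eliminated.
Round 4: B 28, E 13. B has a majority (≥21).

B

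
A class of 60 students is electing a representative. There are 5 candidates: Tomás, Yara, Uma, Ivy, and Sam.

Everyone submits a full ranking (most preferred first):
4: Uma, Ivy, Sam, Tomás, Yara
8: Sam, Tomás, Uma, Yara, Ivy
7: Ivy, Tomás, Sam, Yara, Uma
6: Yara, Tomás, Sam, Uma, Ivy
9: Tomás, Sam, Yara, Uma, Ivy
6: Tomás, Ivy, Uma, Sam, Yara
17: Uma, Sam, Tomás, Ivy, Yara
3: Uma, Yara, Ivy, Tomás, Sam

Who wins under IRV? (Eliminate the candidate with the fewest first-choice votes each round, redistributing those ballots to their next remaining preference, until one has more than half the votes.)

Round 1: Tomás 15, Yara 6, Uma 24, Ivy 7, Sam 8. Yara eliminated.
Round 2: Tomás 21, Uma 24, Ivy 7, Sam 8. Ivy eliminated.
Round 3: Tomás 28, Uma 24, Sam 8. Sam eliminated.
Round 4: Tomás 36, Uma 24. Tomás has a majority (≥31).

Tomás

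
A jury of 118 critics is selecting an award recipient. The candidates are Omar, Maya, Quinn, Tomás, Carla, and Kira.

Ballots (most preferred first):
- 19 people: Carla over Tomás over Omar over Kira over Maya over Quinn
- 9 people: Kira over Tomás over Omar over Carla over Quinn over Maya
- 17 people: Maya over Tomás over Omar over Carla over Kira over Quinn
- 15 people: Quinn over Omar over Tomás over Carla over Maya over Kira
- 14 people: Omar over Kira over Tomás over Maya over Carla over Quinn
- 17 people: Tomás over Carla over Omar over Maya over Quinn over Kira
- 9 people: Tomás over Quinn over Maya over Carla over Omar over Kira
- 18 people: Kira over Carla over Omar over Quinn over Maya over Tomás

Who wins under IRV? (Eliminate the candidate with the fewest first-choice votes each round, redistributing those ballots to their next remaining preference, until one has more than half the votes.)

Round 1: Omar 14, Maya 17, Quinn 15, Tomás 26, Carla 19, Kira 27. Omar eliminated.
Round 2: Maya 17, Quinn 15, Tomás 26, Carla 19, Kira 41. Quinn eliminated.
Round 3: Maya 17, Tomás 41, Carla 19, Kira 41. Maya eliminated.
Round 4: Tomás 58, Carla 19, Kira 41. Carla eliminated.
Round 5: Tomás 77, Kira 41. Tomás has a majority (≥60).

Tomás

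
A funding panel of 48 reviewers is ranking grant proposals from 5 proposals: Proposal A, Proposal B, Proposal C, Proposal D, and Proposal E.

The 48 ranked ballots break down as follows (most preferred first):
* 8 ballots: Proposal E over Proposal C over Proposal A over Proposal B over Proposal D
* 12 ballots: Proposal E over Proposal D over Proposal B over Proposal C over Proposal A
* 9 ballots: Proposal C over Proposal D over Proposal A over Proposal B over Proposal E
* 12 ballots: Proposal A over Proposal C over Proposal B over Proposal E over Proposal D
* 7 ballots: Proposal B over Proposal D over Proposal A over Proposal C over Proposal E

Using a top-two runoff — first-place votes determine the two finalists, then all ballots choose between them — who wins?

Round 1 first-place votes: Proposal A 12, Proposal B 7, Proposal C 9, Proposal D 0, Proposal E 20. Proposal E and Proposal A advance.
Runoff: Proposal E is ranked above Proposal A on 20 ballots, Proposal A above Proposal E on 28.

Proposal A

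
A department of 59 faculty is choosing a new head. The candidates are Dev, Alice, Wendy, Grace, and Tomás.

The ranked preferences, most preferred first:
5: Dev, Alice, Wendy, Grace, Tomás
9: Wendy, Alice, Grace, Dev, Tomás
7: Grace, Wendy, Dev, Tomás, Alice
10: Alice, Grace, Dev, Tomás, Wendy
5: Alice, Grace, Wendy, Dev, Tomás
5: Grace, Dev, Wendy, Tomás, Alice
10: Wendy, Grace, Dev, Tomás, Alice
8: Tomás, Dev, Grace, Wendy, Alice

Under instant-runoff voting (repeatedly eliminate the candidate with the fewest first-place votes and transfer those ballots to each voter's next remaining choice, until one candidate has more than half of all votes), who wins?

Grace

Round 1: Dev 5, Alice 15, Wendy 19, Grace 12, Tomás 8. Dev eliminated.
Round 2: Alice 20, Wendy 19, Grace 12, Tomás 8. Tomás eliminated.
Round 3: Alice 20, Wendy 19, Grace 20. Wendy eliminated.
Round 4: Alice 29, Grace 30. Grace has a majority (≥30).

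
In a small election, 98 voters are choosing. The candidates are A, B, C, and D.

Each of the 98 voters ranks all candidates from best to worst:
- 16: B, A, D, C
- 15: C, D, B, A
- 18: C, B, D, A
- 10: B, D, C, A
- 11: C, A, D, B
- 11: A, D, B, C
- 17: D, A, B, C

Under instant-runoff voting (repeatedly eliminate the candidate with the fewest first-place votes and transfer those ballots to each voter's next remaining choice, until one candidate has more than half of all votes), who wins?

Round 1: A 11, B 26, C 44, D 17. A eliminated.
Round 2: B 26, C 44, D 28. B eliminated.
Round 3: C 44, D 54. D has a majority (≥50).

D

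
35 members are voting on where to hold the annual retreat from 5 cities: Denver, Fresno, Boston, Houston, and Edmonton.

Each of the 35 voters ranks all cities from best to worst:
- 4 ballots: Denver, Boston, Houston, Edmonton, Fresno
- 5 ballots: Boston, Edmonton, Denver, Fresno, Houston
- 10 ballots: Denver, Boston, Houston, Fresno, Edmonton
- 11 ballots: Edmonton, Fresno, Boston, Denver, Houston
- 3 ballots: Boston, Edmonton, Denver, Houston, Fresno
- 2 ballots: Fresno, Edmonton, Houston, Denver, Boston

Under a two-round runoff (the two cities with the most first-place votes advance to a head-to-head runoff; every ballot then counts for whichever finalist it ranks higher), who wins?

Round 1 first-place votes: Denver 14, Fresno 2, Boston 8, Houston 0, Edmonton 11. Denver and Edmonton advance.
Runoff: Denver is ranked above Edmonton on 14 ballots, Edmonton above Denver on 21.

Edmonton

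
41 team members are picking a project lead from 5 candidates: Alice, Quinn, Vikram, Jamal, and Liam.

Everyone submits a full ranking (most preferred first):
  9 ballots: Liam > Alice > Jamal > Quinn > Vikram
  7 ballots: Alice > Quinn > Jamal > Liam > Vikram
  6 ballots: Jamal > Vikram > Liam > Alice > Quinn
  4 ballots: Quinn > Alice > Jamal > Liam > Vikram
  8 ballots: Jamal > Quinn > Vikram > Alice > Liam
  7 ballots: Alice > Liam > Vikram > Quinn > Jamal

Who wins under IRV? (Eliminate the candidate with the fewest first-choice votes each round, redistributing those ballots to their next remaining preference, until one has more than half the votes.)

Alice

Round 1: Alice 14, Quinn 4, Vikram 0, Jamal 14, Liam 9. Vikram eliminated.
Round 2: Alice 14, Quinn 4, Jamal 14, Liam 9. Quinn eliminated.
Round 3: Alice 18, Jamal 14, Liam 9. Liam eliminated.
Round 4: Alice 27, Jamal 14. Alice has a majority (≥21).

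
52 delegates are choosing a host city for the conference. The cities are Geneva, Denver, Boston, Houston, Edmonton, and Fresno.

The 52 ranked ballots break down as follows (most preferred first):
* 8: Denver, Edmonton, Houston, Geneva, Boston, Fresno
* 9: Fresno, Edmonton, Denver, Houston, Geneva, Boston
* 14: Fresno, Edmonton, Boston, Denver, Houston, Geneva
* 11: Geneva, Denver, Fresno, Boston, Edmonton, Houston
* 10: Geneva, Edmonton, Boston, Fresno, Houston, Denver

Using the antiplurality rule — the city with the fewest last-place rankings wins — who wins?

Edmonton

Last-place votes: Geneva 14, Denver 10, Boston 9, Houston 11, Edmonton 0, Fresno 8.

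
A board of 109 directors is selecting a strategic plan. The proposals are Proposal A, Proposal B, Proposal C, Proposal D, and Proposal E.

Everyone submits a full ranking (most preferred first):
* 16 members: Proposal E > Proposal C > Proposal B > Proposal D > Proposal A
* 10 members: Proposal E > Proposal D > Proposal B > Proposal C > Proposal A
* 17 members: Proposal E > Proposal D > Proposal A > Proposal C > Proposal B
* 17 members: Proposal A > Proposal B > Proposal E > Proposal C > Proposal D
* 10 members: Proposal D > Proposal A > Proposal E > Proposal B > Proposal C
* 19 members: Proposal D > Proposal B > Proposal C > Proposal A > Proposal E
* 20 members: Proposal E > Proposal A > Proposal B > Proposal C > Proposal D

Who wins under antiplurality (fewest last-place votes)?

Last-place votes: Proposal A 26, Proposal B 17, Proposal C 10, Proposal D 37, Proposal E 19.

Proposal C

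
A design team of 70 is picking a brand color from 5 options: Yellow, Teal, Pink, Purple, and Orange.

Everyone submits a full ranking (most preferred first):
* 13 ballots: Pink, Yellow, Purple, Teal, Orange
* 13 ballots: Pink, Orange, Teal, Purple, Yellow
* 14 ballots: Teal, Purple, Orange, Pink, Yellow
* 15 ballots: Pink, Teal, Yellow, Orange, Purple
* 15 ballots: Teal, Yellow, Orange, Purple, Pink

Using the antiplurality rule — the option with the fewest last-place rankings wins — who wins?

Teal

Last-place votes: Yellow 27, Teal 0, Pink 15, Purple 15, Orange 13.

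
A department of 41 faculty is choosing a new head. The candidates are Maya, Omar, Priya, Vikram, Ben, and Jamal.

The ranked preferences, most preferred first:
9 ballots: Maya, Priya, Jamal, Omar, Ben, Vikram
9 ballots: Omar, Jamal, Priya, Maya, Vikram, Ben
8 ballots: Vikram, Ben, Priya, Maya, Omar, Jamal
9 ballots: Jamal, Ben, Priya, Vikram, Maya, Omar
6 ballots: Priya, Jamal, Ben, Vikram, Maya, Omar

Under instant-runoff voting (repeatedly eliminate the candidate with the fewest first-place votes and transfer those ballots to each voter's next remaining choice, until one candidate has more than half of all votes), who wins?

Round 1: Maya 9, Omar 9, Priya 6, Vikram 8, Ben 0, Jamal 9. Ben eliminated.
Round 2: Maya 9, Omar 9, Priya 6, Vikram 8, Jamal 9. Priya eliminated.
Round 3: Maya 9, Omar 9, Vikram 8, Jamal 15. Vikram eliminated.
Round 4: Maya 17, Omar 9, Jamal 15. Omar eliminated.
Round 5: Maya 17, Jamal 24. Jamal has a majority (≥21).

Jamal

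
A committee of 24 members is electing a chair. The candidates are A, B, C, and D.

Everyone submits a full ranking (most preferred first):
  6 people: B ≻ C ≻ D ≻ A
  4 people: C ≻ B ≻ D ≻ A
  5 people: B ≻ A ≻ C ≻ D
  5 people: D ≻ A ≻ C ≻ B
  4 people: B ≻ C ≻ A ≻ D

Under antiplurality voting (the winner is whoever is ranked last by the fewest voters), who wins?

Last-place votes: A 10, B 5, C 0, D 9.

C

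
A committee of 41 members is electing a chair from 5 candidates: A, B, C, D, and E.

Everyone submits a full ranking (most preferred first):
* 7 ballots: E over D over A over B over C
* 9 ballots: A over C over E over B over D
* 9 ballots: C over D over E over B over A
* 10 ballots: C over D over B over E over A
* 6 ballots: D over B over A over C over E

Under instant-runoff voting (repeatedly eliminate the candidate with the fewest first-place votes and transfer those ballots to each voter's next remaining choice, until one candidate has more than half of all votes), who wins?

A

Round 1: A 9, B 0, C 19, D 6, E 7. B eliminated.
Round 2: A 9, C 19, D 6, E 7. D eliminated.
Round 3: A 15, C 19, E 7. E eliminated.
Round 4: A 22, C 19. A has a majority (≥21).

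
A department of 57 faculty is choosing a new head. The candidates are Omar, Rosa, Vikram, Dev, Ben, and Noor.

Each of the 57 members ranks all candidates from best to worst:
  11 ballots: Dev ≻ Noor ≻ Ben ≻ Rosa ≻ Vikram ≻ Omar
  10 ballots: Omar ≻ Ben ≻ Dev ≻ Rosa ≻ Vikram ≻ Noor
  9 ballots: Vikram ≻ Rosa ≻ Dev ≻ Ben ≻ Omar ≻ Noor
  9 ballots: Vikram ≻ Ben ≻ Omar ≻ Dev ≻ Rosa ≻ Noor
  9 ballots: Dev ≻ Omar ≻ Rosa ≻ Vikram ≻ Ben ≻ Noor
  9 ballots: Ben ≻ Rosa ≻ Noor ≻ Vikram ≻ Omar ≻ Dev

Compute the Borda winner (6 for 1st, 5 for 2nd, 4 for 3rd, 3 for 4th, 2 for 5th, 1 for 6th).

Omar: 11×1 + 10×6 + 9×2 + 9×4 + 9×5 + 9×2 = 188
Rosa: 11×3 + 10×3 + 9×5 + 9×2 + 9×4 + 9×5 = 207
Vikram: 11×2 + 10×2 + 9×6 + 9×6 + 9×3 + 9×3 = 204
Dev: 11×6 + 10×4 + 9×4 + 9×3 + 9×6 + 9×1 = 232
Ben: 11×4 + 10×5 + 9×3 + 9×5 + 9×2 + 9×6 = 238
Noor: 11×5 + 10×1 + 9×1 + 9×1 + 9×1 + 9×4 = 128

Ben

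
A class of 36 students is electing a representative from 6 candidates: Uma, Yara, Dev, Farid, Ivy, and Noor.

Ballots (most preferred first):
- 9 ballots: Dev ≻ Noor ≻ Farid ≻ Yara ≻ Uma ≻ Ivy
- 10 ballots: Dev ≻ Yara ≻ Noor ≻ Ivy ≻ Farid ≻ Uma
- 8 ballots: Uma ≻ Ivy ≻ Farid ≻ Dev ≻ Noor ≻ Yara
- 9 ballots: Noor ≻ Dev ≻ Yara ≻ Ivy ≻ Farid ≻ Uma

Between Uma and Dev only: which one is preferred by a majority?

Uma is ranked above Dev on 8 ballots; Dev above Uma on 28.

Dev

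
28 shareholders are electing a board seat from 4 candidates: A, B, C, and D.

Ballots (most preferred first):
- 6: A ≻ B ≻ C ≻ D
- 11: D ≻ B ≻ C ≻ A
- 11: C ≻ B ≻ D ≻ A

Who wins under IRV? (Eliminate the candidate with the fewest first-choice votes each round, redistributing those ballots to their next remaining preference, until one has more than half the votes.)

C

Round 1: A 6, B 0, C 11, D 11. B eliminated.
Round 2: A 6, C 11, D 11. A eliminated.
Round 3: C 17, D 11. C has a majority (≥15).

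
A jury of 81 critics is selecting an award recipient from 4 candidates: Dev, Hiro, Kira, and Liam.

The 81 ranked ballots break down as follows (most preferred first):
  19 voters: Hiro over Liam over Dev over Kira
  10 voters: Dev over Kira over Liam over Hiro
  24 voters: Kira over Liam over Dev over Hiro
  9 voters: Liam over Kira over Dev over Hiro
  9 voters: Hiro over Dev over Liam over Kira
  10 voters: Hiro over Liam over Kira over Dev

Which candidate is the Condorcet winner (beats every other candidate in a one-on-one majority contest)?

Liam

Liam vs Dev: 62–19
Liam vs Hiro: 43–38
Liam vs Kira: 47–34
Liam beats every other candidate.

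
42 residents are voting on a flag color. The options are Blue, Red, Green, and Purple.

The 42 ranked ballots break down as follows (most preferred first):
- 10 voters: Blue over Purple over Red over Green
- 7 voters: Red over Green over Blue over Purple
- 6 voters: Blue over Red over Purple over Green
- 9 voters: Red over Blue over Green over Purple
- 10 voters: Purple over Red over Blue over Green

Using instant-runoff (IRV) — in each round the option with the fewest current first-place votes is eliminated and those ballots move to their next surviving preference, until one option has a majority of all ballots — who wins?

Round 1: Blue 16, Red 16, Green 0, Purple 10. Green eliminated.
Round 2: Blue 16, Red 16, Purple 10. Purple eliminated.
Round 3: Blue 16, Red 26. Red has a majority (≥22).

Red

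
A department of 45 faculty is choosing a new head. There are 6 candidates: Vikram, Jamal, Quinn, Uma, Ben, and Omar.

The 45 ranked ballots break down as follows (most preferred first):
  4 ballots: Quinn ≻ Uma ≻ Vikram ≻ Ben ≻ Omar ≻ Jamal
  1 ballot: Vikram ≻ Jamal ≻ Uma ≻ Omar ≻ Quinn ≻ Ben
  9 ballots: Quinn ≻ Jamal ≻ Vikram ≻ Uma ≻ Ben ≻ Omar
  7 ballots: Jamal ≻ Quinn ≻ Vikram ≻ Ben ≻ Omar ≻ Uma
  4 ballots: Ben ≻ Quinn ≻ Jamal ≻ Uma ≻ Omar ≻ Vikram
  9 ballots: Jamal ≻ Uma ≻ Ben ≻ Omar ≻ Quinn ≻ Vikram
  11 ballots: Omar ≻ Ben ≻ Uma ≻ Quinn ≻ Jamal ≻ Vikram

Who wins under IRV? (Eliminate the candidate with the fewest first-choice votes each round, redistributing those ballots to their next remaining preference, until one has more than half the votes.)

Round 1: Vikram 1, Jamal 16, Quinn 13, Uma 0, Ben 4, Omar 11. Uma eliminated.
Round 2: Vikram 1, Jamal 16, Quinn 13, Ben 4, Omar 11. Vikram eliminated.
Round 3: Jamal 17, Quinn 13, Ben 4, Omar 11. Ben eliminated.
Round 4: Jamal 17, Quinn 17, Omar 11. Omar eliminated.
Round 5: Jamal 17, Quinn 28. Quinn has a majority (≥23).

Quinn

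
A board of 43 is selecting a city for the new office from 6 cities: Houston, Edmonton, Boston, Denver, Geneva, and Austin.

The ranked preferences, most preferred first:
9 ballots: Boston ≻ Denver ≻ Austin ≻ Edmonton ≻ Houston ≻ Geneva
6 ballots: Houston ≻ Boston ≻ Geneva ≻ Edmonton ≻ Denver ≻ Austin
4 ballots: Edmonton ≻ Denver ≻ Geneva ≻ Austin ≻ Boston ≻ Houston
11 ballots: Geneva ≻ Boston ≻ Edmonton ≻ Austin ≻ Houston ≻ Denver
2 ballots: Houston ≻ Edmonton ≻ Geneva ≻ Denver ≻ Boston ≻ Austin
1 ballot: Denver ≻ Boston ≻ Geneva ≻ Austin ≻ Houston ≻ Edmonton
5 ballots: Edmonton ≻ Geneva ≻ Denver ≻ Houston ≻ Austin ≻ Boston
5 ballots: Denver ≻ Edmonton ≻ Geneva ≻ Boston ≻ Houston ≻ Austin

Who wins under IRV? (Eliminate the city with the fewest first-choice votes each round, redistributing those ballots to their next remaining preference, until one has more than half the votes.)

Round 1: Houston 8, Edmonton 9, Boston 9, Denver 6, Geneva 11, Austin 0. Austin eliminated.
Round 2: Houston 8, Edmonton 9, Boston 9, Denver 6, Geneva 11. Denver eliminated.
Round 3: Houston 8, Edmonton 14, Boston 10, Geneva 11. Houston eliminated.
Round 4: Edmonton 16, Boston 16, Geneva 11. Geneva eliminated.
Round 5: Edmonton 16, Boston 27. Boston has a majority (≥22).

Boston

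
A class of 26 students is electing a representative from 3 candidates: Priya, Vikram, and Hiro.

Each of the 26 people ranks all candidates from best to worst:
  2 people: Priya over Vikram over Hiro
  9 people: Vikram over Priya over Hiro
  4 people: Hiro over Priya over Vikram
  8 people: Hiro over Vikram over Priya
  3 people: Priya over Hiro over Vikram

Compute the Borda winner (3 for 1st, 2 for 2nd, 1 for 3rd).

Vikram

Priya: 2×3 + 9×2 + 4×2 + 8×1 + 3×3 = 49
Vikram: 2×2 + 9×3 + 4×1 + 8×2 + 3×1 = 54
Hiro: 2×1 + 9×1 + 4×3 + 8×3 + 3×2 = 53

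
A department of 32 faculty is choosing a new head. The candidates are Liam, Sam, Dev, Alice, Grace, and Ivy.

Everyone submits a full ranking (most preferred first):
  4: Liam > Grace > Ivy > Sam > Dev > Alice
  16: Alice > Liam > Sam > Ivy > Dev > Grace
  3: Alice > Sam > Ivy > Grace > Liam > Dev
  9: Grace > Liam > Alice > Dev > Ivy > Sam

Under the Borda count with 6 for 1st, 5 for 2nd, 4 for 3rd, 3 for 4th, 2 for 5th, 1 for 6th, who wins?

Liam: 4×6 + 16×5 + 3×2 + 9×5 = 155
Sam: 4×3 + 16×4 + 3×5 + 9×1 = 100
Dev: 4×2 + 16×2 + 3×1 + 9×3 = 70
Alice: 4×1 + 16×6 + 3×6 + 9×4 = 154
Grace: 4×5 + 16×1 + 3×3 + 9×6 = 99
Ivy: 4×4 + 16×3 + 3×4 + 9×2 = 94

Liam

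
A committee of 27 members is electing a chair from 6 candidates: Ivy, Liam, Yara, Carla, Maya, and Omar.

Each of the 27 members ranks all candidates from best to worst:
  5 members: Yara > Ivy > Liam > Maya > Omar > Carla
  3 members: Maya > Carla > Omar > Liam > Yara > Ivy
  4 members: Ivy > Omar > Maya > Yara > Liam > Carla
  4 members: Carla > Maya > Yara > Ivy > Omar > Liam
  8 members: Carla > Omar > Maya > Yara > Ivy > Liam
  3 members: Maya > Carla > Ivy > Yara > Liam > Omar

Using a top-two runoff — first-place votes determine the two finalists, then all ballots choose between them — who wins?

Round 1 first-place votes: Ivy 4, Liam 0, Yara 5, Carla 12, Maya 6, Omar 0. Carla and Maya advance.
Runoff: Carla is ranked above Maya on 12 ballots, Maya above Carla on 15.

Maya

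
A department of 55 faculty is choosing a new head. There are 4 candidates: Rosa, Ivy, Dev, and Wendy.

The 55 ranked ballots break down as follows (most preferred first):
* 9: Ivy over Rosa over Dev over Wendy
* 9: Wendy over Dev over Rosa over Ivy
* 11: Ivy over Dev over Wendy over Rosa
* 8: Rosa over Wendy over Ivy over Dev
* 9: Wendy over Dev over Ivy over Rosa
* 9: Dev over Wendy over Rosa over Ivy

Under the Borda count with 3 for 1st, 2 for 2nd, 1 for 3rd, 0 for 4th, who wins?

Wendy

Rosa: 9×2 + 9×1 + 11×0 + 8×3 + 9×0 + 9×1 = 60
Ivy: 9×3 + 9×0 + 11×3 + 8×1 + 9×1 + 9×0 = 77
Dev: 9×1 + 9×2 + 11×2 + 8×0 + 9×2 + 9×3 = 94
Wendy: 9×0 + 9×3 + 11×1 + 8×2 + 9×3 + 9×2 = 99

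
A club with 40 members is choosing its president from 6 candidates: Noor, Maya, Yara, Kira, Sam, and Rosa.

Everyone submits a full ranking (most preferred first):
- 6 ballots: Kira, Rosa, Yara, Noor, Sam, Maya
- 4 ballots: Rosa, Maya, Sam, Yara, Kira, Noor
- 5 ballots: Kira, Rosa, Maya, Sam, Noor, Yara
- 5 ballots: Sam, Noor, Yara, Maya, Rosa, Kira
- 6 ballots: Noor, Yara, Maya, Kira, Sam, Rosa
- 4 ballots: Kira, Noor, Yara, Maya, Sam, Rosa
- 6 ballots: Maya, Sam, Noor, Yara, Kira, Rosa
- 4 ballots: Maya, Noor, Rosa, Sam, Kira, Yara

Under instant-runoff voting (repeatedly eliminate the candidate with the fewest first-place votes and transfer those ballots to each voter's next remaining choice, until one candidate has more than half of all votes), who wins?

Round 1: Noor 6, Maya 10, Yara 0, Kira 15, Sam 5, Rosa 4. Yara eliminated.
Round 2: Noor 6, Maya 10, Kira 15, Sam 5, Rosa 4. Rosa eliminated.
Round 3: Noor 6, Maya 14, Kira 15, Sam 5. Sam eliminated.
Round 4: Noor 11, Maya 14, Kira 15. Noor eliminated.
Round 5: Maya 25, Kira 15. Maya has a majority (≥21).

Maya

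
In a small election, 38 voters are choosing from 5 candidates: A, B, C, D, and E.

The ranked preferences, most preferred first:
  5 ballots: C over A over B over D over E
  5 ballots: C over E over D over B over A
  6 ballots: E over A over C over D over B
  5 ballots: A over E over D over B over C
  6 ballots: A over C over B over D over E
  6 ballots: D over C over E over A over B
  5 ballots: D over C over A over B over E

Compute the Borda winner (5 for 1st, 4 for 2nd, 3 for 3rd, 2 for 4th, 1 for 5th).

C

A: 5×4 + 5×1 + 6×4 + 5×5 + 6×5 + 6×2 + 5×3 = 131
B: 5×3 + 5×2 + 6×1 + 5×2 + 6×3 + 6×1 + 5×2 = 75
C: 5×5 + 5×5 + 6×3 + 5×1 + 6×4 + 6×4 + 5×4 = 141
D: 5×2 + 5×3 + 6×2 + 5×3 + 6×2 + 6×5 + 5×5 = 119
E: 5×1 + 5×4 + 6×5 + 5×4 + 6×1 + 6×3 + 5×1 = 104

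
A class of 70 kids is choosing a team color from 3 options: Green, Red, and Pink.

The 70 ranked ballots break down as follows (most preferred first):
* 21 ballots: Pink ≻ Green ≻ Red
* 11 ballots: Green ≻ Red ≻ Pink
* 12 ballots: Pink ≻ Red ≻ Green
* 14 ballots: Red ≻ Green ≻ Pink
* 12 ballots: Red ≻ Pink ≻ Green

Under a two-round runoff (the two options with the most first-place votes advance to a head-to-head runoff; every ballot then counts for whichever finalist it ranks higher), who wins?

Round 1 first-place votes: Green 11, Red 26, Pink 33. Pink and Red advance.
Runoff: Pink is ranked above Red on 33 ballots, Red above Pink on 37.

Red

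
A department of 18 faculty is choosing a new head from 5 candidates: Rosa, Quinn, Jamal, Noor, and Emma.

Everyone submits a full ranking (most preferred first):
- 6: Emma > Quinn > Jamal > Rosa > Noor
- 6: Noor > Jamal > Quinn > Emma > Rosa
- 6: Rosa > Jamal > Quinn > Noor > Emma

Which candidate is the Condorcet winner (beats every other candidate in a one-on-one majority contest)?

Jamal vs Rosa: 12–6
Jamal vs Quinn: 12–6
Jamal vs Noor: 12–6
Jamal vs Emma: 12–6
Jamal beats every other candidate.

Jamal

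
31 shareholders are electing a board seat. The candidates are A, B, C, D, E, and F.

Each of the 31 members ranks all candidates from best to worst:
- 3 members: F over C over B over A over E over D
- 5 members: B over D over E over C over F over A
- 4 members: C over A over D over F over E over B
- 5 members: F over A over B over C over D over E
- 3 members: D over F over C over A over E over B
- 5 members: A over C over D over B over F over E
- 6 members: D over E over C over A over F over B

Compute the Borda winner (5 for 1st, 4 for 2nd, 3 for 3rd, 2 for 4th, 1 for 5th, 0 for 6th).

A: 3×2 + 5×0 + 4×4 + 5×4 + 3×2 + 5×5 + 6×2 = 85
B: 3×3 + 5×5 + 4×0 + 5×3 + 3×0 + 5×2 + 6×0 = 59
C: 3×4 + 5×2 + 4×5 + 5×2 + 3×3 + 5×4 + 6×3 = 99
D: 3×0 + 5×4 + 4×3 + 5×1 + 3×5 + 5×3 + 6×5 = 97
E: 3×1 + 5×3 + 4×1 + 5×0 + 3×1 + 5×0 + 6×4 = 49
F: 3×5 + 5×1 + 4×2 + 5×5 + 3×4 + 5×1 + 6×1 = 76

C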